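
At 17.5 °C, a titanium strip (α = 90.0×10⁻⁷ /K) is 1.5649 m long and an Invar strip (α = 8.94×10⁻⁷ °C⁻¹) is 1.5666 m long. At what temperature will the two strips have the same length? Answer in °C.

Equal length when α₁L₁ΔT − α₂L₂ΔT = L₂ − L₁ = 1.70×10⁻³ m
α₁L₁ = 1.40841×10⁻⁵, α₂L₂ = 1.4005404×10⁻⁶ → Δ(αL) = 1.26835596×10⁻⁵ m/K
ΔT = 1.70×10⁻³ / 1.26835596×10⁻⁵ = 134.032 K, so T = 17.5 + 134.032 = 151.532 °C

T = 151.5 °C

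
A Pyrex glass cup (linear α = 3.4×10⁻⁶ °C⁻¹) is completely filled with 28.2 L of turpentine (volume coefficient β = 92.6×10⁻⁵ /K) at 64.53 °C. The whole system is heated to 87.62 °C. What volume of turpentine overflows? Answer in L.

0.596 L

The cup also expands: β_container ≈ 3α = 1.02×10⁻⁵ /K
Net overflow = V₀(β_liq − 3α_cont)ΔT
β − 3α = 9.26×10⁻⁴ − 1.02×10⁻⁵ = 9.158×10⁻⁴ /K; ΔT = 23.09 K
ΔV = 28.2 × 9.158×10⁻⁴ × 23.09 = 0.596 L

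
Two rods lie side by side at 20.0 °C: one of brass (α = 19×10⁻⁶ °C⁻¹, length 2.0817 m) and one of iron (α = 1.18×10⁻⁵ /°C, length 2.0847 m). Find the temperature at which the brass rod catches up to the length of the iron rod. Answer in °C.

Equal length when α₁L₁ΔT − α₂L₂ΔT = L₂ − L₁ = 3.00×10⁻³ m
α₁L₁ = 3.95523×10⁻⁵, α₂L₂ = 2.459946×10⁻⁵ → Δ(αL) = 1.495284×10⁻⁵ m/K
ΔT = 3.00×10⁻³ / 1.495284×10⁻⁵ = 200.631 K, so T = 20.0 + 200.631 = 220.631 °C

T = 220.6 °C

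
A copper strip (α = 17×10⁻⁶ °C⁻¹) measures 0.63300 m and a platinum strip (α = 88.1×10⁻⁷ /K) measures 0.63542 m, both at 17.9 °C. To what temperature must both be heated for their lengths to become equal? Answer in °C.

Equal length when α₁L₁ΔT − α₂L₂ΔT = L₂ − L₁ = 2.42×10⁻³ m
α₁L₁ = 1.0761×10⁻⁵, α₂L₂ = 5.5980502×10⁻⁶ → Δ(αL) = 5.1629498×10⁻⁶ m/K
ΔT = 2.42×10⁻³ / 5.1629498×10⁻⁶ = 468.724 K, so T = 17.9 + 468.724 = 486.624 °C

T = 486.6 °C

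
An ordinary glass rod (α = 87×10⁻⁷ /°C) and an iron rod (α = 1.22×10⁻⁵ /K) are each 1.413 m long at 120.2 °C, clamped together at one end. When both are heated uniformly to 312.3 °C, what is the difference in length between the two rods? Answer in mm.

0.950 mm

ΔT = 192.1 K
ordinary glass: ΔL = 87×10⁻⁷ × 1.413 m × 192.1 = 2.3615×10⁻³ m = 2.3615 mm
iron: ΔL = 1.22×10⁻⁵ × 1.413 m × 192.1 = 3.3115×10⁻³ m = 3.3115 mm
difference = 3.3115 − 2.3615 = 0.9500 mm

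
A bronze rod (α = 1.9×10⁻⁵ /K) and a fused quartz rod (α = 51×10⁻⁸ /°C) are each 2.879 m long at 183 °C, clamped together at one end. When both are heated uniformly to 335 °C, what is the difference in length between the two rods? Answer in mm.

ΔT = 152 K
bronze: ΔL = 1.9×10⁻⁵ × 2.879 m × 152 = 8.3146×10⁻³ m = 8.3146 mm
fused quartz: ΔL = 51×10⁻⁸ × 2.879 m × 152 = 2.2318×10⁻⁴ m = 0.22318 mm
difference = 8.3146 − 0.22318 = 8.09142 mm

8.09 mm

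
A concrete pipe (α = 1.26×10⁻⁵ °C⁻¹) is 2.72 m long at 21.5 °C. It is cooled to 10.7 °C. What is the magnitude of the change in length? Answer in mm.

ΔL = 0.370 mm

|ΔT| = |10.7 − 21.5| = 10.8 K
ΔL = αL₀ΔT = (1.26×10⁻⁵)(2.72)(10.8) = 3.70×10⁻⁴ m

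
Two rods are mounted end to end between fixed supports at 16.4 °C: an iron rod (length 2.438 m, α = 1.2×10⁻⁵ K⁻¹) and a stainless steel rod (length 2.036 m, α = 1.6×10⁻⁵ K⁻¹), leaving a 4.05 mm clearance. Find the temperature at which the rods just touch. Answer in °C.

α₁L₁ = 2.9256×10⁻⁵ m/K, α₂L₂ = 3.2576×10⁻⁵ m/K → total 6.1832×10⁻⁵ m/K
ΔT = g/(α₁L₁+α₂L₂) = 4.05×10⁻³ / 6.1832×10⁻⁵ = 65.500 K
T = 16.4 + 65.500 = 81.900 °C

T = 81.9 °C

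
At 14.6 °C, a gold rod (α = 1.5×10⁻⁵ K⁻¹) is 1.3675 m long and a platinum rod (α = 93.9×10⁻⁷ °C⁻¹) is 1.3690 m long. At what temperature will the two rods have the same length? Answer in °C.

L₁(1 + α₁ΔT) = L₂(1 + α₂ΔT) ⇒ ΔT = (L₂ − L₁)/(α₁L₁ − α₂L₂)
L₂ − L₁ = 1.3690 − 1.3675 = 1.50×10⁻³ m
α₁L₁ − α₂L₂ = 1.5×10⁻⁵×1.3675 − 93.9×10⁻⁷×1.3690 = 7.65759×10⁻⁶ m/K
ΔT = 1.50×10⁻³ / 7.65759×10⁻⁶ = 195.884 K
T = 14.6 + 195.884 = 210.484 °C

T = 210.5 °C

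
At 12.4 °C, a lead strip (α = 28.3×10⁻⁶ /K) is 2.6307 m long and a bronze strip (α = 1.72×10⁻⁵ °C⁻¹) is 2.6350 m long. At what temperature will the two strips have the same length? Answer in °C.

T = 160.0 °C

L₁(1 + α₁ΔT) = L₂(1 + α₂ΔT) ⇒ ΔT = (L₂ − L₁)/(α₁L₁ − α₂L₂)
L₂ − L₁ = 2.6350 − 2.6307 = 4.30×10⁻³ m
α₁L₁ − α₂L₂ = 28.3×10⁻⁶×2.6307 − 1.72×10⁻⁵×2.6350 = 2.912681×10⁻⁵ m/K
ΔT = 4.30×10⁻³ / 2.912681×10⁻⁵ = 147.630 K
T = 12.4 + 147.630 = 160.030 °C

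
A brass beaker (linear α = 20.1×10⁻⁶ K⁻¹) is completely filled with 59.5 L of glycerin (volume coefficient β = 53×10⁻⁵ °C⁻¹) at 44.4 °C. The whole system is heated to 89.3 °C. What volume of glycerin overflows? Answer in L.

The beaker also expands: β_container ≈ 3α = 6.03×10⁻⁵ /K
Net overflow = V₀(β_liq − 3α_cont)ΔT
β − 3α = 5.30×10⁻⁴ − 6.03×10⁻⁵ = 4.697×10⁻⁴ /K; ΔT = 44.9 K
ΔV = 59.5 × 4.697×10⁻⁴ × 44.9 = 1.25 L

1.25 L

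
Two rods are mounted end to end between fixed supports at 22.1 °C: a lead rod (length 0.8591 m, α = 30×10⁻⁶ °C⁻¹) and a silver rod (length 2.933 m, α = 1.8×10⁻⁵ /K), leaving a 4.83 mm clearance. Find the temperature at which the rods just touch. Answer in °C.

T = 83.6 °C

α₁L₁ = 2.5773×10⁻⁵ m/K, α₂L₂ = 5.2794×10⁻⁵ m/K → total 7.8567×10⁻⁵ m/K
ΔT = g/(α₁L₁+α₂L₂) = 4.83×10⁻³ / 7.8567×10⁻⁵ = 61.476 K
T = 22.1 + 61.476 = 83.576 °C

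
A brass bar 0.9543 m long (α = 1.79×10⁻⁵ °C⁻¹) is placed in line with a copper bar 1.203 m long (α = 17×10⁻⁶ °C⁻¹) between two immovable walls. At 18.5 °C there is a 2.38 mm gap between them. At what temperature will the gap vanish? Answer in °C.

T = 81.9 °C

α₁L₁ = 1.708197×10⁻⁵ m/K, α₂L₂ = 2.0451×10⁻⁵ m/K → total 3.753297×10⁻⁵ m/K
ΔT = g/(α₁L₁+α₂L₂) = 2.38×10⁻³ / 3.753297×10⁻⁵ = 63.411 K
T = 18.5 + 63.411 = 81.911 °C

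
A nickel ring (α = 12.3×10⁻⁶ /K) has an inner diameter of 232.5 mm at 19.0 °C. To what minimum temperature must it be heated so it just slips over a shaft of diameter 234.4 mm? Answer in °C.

Required Δd = 234.4 − 232.5 = 1.9 mm
Δd = αd₀ΔT ⇒ ΔT = Δd/(αd₀) = 1.9 / (12.3×10⁻⁶ × 232.5) = 664.39 K
T_min = 19.0 + 664.39 = 683.39 °C

T = 683 °C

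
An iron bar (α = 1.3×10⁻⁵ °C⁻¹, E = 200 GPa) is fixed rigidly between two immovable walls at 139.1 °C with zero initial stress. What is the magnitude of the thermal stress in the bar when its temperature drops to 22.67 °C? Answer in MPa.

Fully constrained: the free strain ε = αΔT is blocked, so σ = Eε = EαΔT.
|ΔT| = 116.43 K
σ = 200×10⁹ × 1.3×10⁻⁵ × 116.43 = 3.03×10⁸ Pa

σ = 303 MPa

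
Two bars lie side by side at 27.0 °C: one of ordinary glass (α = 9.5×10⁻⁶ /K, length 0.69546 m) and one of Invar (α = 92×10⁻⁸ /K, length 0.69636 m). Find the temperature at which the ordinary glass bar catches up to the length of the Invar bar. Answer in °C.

T = 177.8 °C

L₁(1 + α₁ΔT) = L₂(1 + α₂ΔT) ⇒ ΔT = (L₂ − L₁)/(α₁L₁ − α₂L₂)
L₂ − L₁ = 0.69636 − 0.69546 = 9.00×10⁻⁴ m
α₁L₁ − α₂L₂ = 9.5×10⁻⁶×0.69546 − 92×10⁻⁸×0.69636 = 5.9662188×10⁻⁶ m/K
ΔT = 9.00×10⁻⁴ / 5.9662188×10⁻⁶ = 150.849 K
T = 27.0 + 150.849 = 177.849 °C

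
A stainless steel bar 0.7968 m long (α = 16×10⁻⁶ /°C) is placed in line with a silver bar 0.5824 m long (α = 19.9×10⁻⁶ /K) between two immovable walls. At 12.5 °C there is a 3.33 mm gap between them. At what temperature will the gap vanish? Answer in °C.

T = 149 °C

Gap closes when ΔL₁ + ΔL₂ = 3.33 mm = 3.33×10⁻³ m
(α₁L₁ + α₂L₂)ΔT = g
α₁L₁ + α₂L₂ = 16×10⁻⁶×0.7968 + 19.9×10⁻⁶×0.5824 = 2.433856×10⁻⁵ m/K
ΔT = 3.33×10⁻³ / 2.433856×10⁻⁵ = 136.82 K
T = 12.5 + 136.82 = 149.32 °C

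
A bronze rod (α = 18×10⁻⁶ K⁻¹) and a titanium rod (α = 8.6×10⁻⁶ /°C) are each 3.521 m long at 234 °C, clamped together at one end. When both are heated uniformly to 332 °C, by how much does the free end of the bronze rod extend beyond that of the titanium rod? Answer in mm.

3.24 mm

ΔT = 98 K
bronze: ΔL = 18×10⁻⁶ × 3.521 m × 98 = 6.2110×10⁻³ m = 6.2110 mm
titanium: ΔL = 8.6×10⁻⁶ × 3.521 m × 98 = 2.9675×10⁻³ m = 2.9675 mm
difference = 6.2110 − 2.9675 = 3.2435 mm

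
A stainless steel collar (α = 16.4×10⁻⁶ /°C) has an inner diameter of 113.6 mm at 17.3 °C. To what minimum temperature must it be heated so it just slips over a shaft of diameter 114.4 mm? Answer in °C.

Required Δd = 114.4 − 113.6 = 0.8 mm
Δd = αd₀ΔT ⇒ ΔT = Δd/(αd₀) = 0.8 / (16.4×10⁻⁶ × 113.6) = 429.41 K
T_min = 17.3 + 429.41 = 446.71 °C

T = 447 °C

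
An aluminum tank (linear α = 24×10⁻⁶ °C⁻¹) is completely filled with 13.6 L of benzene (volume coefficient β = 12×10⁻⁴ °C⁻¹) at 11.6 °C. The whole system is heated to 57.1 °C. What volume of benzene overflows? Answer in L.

The tank also expands: β_container ≈ 3α = 7.2×10⁻⁵ /K
Net overflow = V₀(β_liq − 3α_cont)ΔT
β − 3α = 1.20×10⁻³ − 7.2×10⁻⁵ = 1.128×10⁻³ /K; ΔT = 45.5 K
ΔV = 13.6 × 1.128×10⁻³ × 45.5 = 0.698 L

0.698 L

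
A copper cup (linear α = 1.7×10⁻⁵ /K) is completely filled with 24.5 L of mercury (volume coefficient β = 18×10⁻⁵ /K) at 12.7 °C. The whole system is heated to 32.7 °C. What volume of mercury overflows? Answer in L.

0.0632 L

The cup also expands: β_container ≈ 3α = 5.1×10⁻⁵ /K
Net overflow = V₀(β_liq − 3α_cont)ΔT
β − 3α = 1.80×10⁻⁴ − 5.1×10⁻⁵ = 1.29×10⁻⁴ /K; ΔT = 20.0 K
ΔV = 24.5 × 1.29×10⁻⁴ × 20.0 = 0.0632 L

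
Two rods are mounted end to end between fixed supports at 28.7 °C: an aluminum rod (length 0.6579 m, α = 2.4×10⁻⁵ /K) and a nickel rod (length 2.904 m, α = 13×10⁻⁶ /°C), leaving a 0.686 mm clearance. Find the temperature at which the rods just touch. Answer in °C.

T = 41.5 °C

α₁L₁ = 1.57896×10⁻⁵ m/K, α₂L₂ = 3.7752×10⁻⁵ m/K → total 5.35416×10⁻⁵ m/K
ΔT = g/(α₁L₁+α₂L₂) = 6.86×10⁻⁴ / 5.35416×10⁻⁵ = 12.812 K
T = 28.7 + 12.812 = 41.512 °C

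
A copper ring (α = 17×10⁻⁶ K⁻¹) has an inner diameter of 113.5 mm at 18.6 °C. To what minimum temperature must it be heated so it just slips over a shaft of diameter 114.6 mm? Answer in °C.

T = 589 °C

Required Δd = 114.6 − 113.5 = 1.1 mm
Δd = αd₀ΔT ⇒ ΔT = Δd/(αd₀) = 1.1 / (17×10⁻⁶ × 113.5) = 570.10 K
T_min = 18.6 + 570.10 = 588.70 °C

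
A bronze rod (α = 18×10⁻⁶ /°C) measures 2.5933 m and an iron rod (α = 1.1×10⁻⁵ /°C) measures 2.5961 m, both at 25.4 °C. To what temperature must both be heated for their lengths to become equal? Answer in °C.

T = 179.9 °C

Equal length when α₁L₁ΔT − α₂L₂ΔT = L₂ − L₁ = 2.80×10⁻³ m
α₁L₁ = 4.66794×10⁻⁵, α₂L₂ = 2.85571×10⁻⁵ → Δ(αL) = 1.81223×10⁻⁵ m/K
ΔT = 2.80×10⁻³ / 1.81223×10⁻⁵ = 154.506 K, so T = 25.4 + 154.506 = 179.906 °C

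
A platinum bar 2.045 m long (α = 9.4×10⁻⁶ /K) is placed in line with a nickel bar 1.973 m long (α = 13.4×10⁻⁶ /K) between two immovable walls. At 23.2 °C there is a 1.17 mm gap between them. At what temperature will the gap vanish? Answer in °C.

α₁L₁ = 1.9223×10⁻⁵ m/K, α₂L₂ = 2.64382×10⁻⁵ m/K → total 4.56612×10⁻⁵ m/K
ΔT = g/(α₁L₁+α₂L₂) = 1.17×10⁻³ / 4.56612×10⁻⁵ = 25.624 K
T = 23.2 + 25.624 = 48.824 °C

T = 48.8 °C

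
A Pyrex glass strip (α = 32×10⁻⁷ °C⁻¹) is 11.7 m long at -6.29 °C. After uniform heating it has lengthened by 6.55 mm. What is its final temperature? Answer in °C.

T = 169 °C

ΔL = αL₀ΔT ⇒ ΔT = ΔL / (αL₀)
ΔT = 6.55×10⁻³ m / (32×10⁻⁷ × 11.7 m) = 174.95 K
T = -6.29 + 174.95 = 168.66 °C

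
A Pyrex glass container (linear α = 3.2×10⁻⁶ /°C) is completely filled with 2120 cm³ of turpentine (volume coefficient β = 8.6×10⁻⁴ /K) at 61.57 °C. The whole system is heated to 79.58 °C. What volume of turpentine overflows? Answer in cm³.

32.5 cm³

The container also expands: β_container ≈ 3α = 9.6×10⁻⁶ /K
Net overflow = V₀(β_liq − 3α_cont)ΔT
β − 3α = 8.60×10⁻⁴ − 9.6×10⁻⁶ = 8.504×10⁻⁴ /K; ΔT = 18.01 K
ΔV = 2120 × 8.504×10⁻⁴ × 18.01 = 32.5 cm³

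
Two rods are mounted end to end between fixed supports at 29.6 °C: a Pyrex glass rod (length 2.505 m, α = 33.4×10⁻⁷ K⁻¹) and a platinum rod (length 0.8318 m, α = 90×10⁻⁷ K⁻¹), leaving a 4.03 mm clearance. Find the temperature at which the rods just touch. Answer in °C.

Gap closes when ΔL₁ + ΔL₂ = 4.03 mm = 4.03×10⁻³ m
(α₁L₁ + α₂L₂)ΔT = g
α₁L₁ + α₂L₂ = 33.4×10⁻⁷×2.505 + 90×10⁻⁷×0.8318 = 1.58529×10⁻⁵ m/K
ΔT = 4.03×10⁻³ / 1.58529×10⁻⁵ = 254.21 K
T = 29.6 + 254.21 = 283.81 °C

T = 284 °C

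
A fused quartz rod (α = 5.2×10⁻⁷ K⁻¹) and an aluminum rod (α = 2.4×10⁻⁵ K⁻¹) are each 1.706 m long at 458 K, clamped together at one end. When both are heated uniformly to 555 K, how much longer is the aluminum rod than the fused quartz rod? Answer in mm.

3.89 mm

ΔT = 97 K
fused quartz: ΔL = 5.2×10⁻⁷ × 1.706 m × 97 = 8.6051×10⁻⁵ m = 0.086051 mm
aluminum: ΔL = 2.4×10⁻⁵ × 1.706 m × 97 = 3.9716×10⁻³ m = 3.9716 mm
difference = 3.9716 − 0.086051 = 3.885549 mm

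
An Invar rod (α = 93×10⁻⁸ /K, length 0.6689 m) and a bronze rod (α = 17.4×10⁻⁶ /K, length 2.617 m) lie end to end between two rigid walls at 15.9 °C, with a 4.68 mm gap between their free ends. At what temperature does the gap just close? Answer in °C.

Gap closes when ΔL₁ + ΔL₂ = 4.68 mm = 4.68×10⁻³ m
(α₁L₁ + α₂L₂)ΔT = g
α₁L₁ + α₂L₂ = 93×10⁻⁸×0.6689 + 17.4×10⁻⁶×2.617 = 4.6157877×10⁻⁵ m/K
ΔT = 4.68×10⁻³ / 4.6157877×10⁻⁵ = 101.39 K
T = 15.9 + 101.39 = 117.29 °C

T = 117 °C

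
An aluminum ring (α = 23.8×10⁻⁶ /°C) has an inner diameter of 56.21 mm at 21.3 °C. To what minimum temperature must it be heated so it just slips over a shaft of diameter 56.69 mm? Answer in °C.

T = 380 °C

Required Δd = 56.69 − 56.21 = 0.48 mm
Δd = αd₀ΔT ⇒ ΔT = Δd/(αd₀) = 0.48 / (23.8×10⁻⁶ × 56.21) = 358.80 K
T_min = 21.3 + 358.80 = 380.10 °C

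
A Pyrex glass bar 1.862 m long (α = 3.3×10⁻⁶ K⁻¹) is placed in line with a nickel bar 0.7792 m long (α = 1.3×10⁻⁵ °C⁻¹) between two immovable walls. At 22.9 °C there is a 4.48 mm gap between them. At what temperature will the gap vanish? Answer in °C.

α₁L₁ = 6.1446×10⁻⁶ m/K, α₂L₂ = 1.01296×10⁻⁵ m/K → total 1.62742×10⁻⁵ m/K
ΔT = g/(α₁L₁+α₂L₂) = 4.48×10⁻³ / 1.62742×10⁻⁵ = 275.28 K
T = 22.9 + 275.28 = 298.18 °C

T = 298 °C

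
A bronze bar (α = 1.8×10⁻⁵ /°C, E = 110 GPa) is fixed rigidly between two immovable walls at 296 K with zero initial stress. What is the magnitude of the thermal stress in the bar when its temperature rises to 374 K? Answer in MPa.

Fully constrained: the free strain ε = αΔT is blocked, so σ = Eε = EαΔT.
|ΔT| = 78 K
σ = 110×10⁹ × 1.8×10⁻⁵ × 78 = 1.54×10⁸ Pa

σ = 154 MPa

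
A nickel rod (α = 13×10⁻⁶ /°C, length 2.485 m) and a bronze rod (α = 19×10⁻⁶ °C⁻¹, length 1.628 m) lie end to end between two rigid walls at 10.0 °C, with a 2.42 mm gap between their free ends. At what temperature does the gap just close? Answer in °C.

T = 48.3 °C

α₁L₁ = 3.2305×10⁻⁵ m/K, α₂L₂ = 3.0932×10⁻⁵ m/K → total 6.3237×10⁻⁵ m/K
ΔT = g/(α₁L₁+α₂L₂) = 2.42×10⁻³ / 6.3237×10⁻⁵ = 38.269 K
T = 10.0 + 38.269 = 48.269 °C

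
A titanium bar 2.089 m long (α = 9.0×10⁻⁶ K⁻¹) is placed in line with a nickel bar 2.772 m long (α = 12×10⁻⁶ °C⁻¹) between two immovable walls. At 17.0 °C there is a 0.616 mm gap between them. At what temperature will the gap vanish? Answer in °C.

Gap closes when ΔL₁ + ΔL₂ = 0.616 mm = 6.16×10⁻⁴ m
(α₁L₁ + α₂L₂)ΔT = g
α₁L₁ + α₂L₂ = 9.0×10⁻⁶×2.089 + 12×10⁻⁶×2.772 = 5.2065×10⁻⁵ m/K
ΔT = 6.16×10⁻⁴ / 5.2065×10⁻⁵ = 11.831 K
T = 17.0 + 11.831 = 28.831 °C

T = 28.8 °C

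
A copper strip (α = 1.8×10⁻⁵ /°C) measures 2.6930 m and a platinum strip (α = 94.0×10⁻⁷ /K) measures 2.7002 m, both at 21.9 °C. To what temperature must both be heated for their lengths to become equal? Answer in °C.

T = 333.7 °C

L₁(1 + α₁ΔT) = L₂(1 + α₂ΔT) ⇒ ΔT = (L₂ − L₁)/(α₁L₁ − α₂L₂)
L₂ − L₁ = 2.7002 − 2.6930 = 7.20×10⁻³ m
α₁L₁ − α₂L₂ = 1.8×10⁻⁵×2.6930 − 94.0×10⁻⁷×2.7002 = 2.309212×10⁻⁵ m/K
ΔT = 7.20×10⁻³ / 2.309212×10⁻⁵ = 311.795 K
T = 21.9 + 311.795 = 333.695 °C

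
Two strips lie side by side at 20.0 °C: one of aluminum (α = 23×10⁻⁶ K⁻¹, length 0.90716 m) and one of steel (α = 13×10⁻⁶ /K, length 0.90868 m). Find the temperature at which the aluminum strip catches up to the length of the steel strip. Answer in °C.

T = 187.9 °C

L₁(1 + α₁ΔT) = L₂(1 + α₂ΔT) ⇒ ΔT = (L₂ − L₁)/(α₁L₁ − α₂L₂)
L₂ − L₁ = 0.90868 − 0.90716 = 1.52×10⁻³ m
α₁L₁ − α₂L₂ = 23×10⁻⁶×0.90716 − 13×10⁻⁶×0.90868 = 9.05184×10⁻⁶ m/K
ΔT = 1.52×10⁻³ / 9.05184×10⁻⁶ = 167.922 K
T = 20.0 + 167.922 = 187.922 °C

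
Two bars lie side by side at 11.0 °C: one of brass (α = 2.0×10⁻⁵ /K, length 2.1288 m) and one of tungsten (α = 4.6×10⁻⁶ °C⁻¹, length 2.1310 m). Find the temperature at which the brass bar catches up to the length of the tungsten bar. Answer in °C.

Equal length when α₁L₁ΔT − α₂L₂ΔT = L₂ − L₁ = 2.20×10⁻³ m
α₁L₁ = 4.2576×10⁻⁵, α₂L₂ = 9.8026×10⁻⁶ → Δ(αL) = 3.27734×10⁻⁵ m/K
ΔT = 2.20×10⁻³ / 3.27734×10⁻⁵ = 67.1276 K, so T = 11.0 + 67.1276 = 78.1276 °C

T = 78.13 °C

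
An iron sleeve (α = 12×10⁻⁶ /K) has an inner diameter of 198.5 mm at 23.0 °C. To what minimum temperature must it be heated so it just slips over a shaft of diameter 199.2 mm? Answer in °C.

T = 317 °C

Required Δd = 199.2 − 198.5 = 0.7 mm
Δd = αd₀ΔT ⇒ ΔT = Δd/(αd₀) = 0.7 / (12×10⁻⁶ × 198.5) = 293.87 K
T_min = 23.0 + 293.87 = 316.87 °C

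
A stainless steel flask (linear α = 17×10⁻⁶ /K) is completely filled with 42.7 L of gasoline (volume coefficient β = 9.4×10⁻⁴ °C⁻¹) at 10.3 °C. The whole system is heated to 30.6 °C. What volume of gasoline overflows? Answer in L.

The flask also expands: β_container ≈ 3α = 5.1×10⁻⁵ /K
Net overflow = V₀(β_liq − 3α_cont)ΔT
β − 3α = 9.40×10⁻⁴ − 5.1×10⁻⁵ = 8.89×10⁻⁴ /K; ΔT = 20.3 K
ΔV = 42.7 × 8.89×10⁻⁴ × 20.3 = 0.771 L

0.771 L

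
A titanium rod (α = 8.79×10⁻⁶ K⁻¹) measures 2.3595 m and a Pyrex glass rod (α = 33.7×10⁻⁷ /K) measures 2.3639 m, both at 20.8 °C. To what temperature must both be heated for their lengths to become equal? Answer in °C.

Equal length when α₁L₁ΔT − α₂L₂ΔT = L₂ − L₁ = 4.40×10⁻³ m
α₁L₁ = 2.0740005×10⁻⁵, α₂L₂ = 7.966343×10⁻⁶ → Δ(αL) = 1.2773662×10⁻⁵ m/K
ΔT = 4.40×10⁻³ / 1.2773662×10⁻⁵ = 344.459 K, so T = 20.8 + 344.459 = 365.259 °C

T = 365.3 °C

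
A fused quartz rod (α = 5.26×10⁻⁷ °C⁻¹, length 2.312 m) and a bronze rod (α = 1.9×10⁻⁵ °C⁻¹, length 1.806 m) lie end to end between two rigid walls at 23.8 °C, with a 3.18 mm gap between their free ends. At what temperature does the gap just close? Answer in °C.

T = 113 °C

Gap closes when ΔL₁ + ΔL₂ = 3.18 mm = 3.18×10⁻³ m
(α₁L₁ + α₂L₂)ΔT = g
α₁L₁ + α₂L₂ = 5.26×10⁻⁷×2.312 + 1.9×10⁻⁵×1.806 = 3.5530112×10⁻⁵ m/K
ΔT = 3.18×10⁻³ / 3.5530112×10⁻⁵ = 89.50 K
T = 23.8 + 89.50 = 113.30 °C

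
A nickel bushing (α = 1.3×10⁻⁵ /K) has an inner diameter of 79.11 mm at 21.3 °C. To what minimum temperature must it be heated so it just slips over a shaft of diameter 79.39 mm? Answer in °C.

T = 294 °C

Required Δd = 79.39 − 79.11 = 0.28 mm
Δd = αd₀ΔT ⇒ ΔT = Δd/(αd₀) = 0.28 / (1.3×10⁻⁵ × 79.11) = 272.26 K
T_min = 21.3 + 272.26 = 293.56 °C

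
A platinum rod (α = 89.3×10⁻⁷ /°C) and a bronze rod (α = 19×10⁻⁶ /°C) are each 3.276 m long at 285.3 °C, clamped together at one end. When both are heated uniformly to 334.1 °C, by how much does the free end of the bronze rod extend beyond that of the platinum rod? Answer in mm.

ΔT = 48.8 K
platinum: ΔL = 89.3×10⁻⁷ × 3.276 m × 48.8 = 1.4276×10⁻³ m = 1.4276 mm
bronze: ΔL = 19×10⁻⁶ × 3.276 m × 48.8 = 3.0375×10⁻³ m = 3.0375 mm
difference = 3.0375 − 1.4276 = 1.6099 mm

1.61 mm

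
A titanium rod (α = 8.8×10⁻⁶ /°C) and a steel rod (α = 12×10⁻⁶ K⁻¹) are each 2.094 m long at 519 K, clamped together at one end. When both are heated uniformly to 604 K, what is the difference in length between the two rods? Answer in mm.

0.570 mm

ΔT = 85 K
titanium: ΔL = 8.8×10⁻⁶ × 2.094 m × 85 = 1.5663×10⁻³ m = 1.5663 mm
steel: ΔL = 12×10⁻⁶ × 2.094 m × 85 = 2.1359×10⁻³ m = 2.1359 mm
difference = 2.1359 − 1.5663 = 0.5696 mm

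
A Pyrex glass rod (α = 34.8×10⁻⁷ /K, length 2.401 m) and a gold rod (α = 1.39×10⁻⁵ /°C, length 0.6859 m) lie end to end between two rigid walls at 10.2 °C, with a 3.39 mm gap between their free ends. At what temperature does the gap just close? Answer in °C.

α₁L₁ = 8.35548×10⁻⁶ m/K, α₂L₂ = 9.53401×10⁻⁶ m/K → total 1.788949×10⁻⁵ m/K
ΔT = g/(α₁L₁+α₂L₂) = 3.39×10⁻³ / 1.788949×10⁻⁵ = 189.50 K
T = 10.2 + 189.50 = 199.70 °C

T = 200 °C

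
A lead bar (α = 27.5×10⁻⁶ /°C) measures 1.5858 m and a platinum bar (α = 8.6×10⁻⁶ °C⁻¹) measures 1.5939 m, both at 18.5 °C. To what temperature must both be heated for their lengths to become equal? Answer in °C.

T = 289.4 °C

L₁(1 + α₁ΔT) = L₂(1 + α₂ΔT) ⇒ ΔT = (L₂ − L₁)/(α₁L₁ − α₂L₂)
L₂ − L₁ = 1.5939 − 1.5858 = 8.10×10⁻³ m
α₁L₁ − α₂L₂ = 27.5×10⁻⁶×1.5858 − 8.6×10⁻⁶×1.5939 = 2.990196×10⁻⁵ m/K
ΔT = 8.10×10⁻³ / 2.990196×10⁻⁵ = 270.885 K
T = 18.5 + 270.885 = 289.385 °C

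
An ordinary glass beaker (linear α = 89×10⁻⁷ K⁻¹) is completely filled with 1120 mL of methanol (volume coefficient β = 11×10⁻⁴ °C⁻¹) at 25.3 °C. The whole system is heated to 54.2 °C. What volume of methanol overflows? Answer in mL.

The beaker also expands: β_container ≈ 3α = 2.67×10⁻⁵ /K
Net overflow = V₀(β_liq − 3α_cont)ΔT
β − 3α = 1.10×10⁻³ − 2.67×10⁻⁵ = 1.0733×10⁻³ /K; ΔT = 28.9 K
ΔV = 1120 × 1.0733×10⁻³ × 28.9 = 34.7 mL

34.7 mL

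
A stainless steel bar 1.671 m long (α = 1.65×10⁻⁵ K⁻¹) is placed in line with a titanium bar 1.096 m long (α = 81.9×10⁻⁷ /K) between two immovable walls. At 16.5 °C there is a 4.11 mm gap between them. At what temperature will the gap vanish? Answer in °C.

T = 129 °C

α₁L₁ = 2.75715×10⁻⁵ m/K, α₂L₂ = 8.97624×10⁻⁶ m/K → total 3.654774×10⁻⁵ m/K
ΔT = g/(α₁L₁+α₂L₂) = 4.11×10⁻³ / 3.654774×10⁻⁵ = 112.46 K
T = 16.5 + 112.46 = 128.96 °C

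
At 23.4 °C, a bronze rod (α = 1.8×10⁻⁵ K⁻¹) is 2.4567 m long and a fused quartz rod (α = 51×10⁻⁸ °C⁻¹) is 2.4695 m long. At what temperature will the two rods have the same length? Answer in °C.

L₁(1 + α₁ΔT) = L₂(1 + α₂ΔT) ⇒ ΔT = (L₂ − L₁)/(α₁L₁ − α₂L₂)
L₂ − L₁ = 2.4695 − 2.4567 = 1.28×10⁻² m
α₁L₁ − α₂L₂ = 1.8×10⁻⁵×2.4567 − 51×10⁻⁸×2.4695 = 4.2961155×10⁻⁵ m/K
ΔT = 1.28×10⁻² / 4.2961155×10⁻⁵ = 297.944 K
T = 23.4 + 297.944 = 321.344 °C

T = 321.3 °C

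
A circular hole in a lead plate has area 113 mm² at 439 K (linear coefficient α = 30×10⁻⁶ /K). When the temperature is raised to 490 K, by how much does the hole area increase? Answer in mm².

Area coefficient ≈ 2α; |ΔT| = 51 K
ΔA = 2αA₀ΔT = 2(30×10⁻⁶)(113)(51) = 0.346 mm²

ΔA = 0.346 mm²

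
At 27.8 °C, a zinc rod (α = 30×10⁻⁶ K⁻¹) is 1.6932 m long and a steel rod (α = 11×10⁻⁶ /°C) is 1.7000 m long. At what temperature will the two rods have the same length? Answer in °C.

T = 239.7 °C

Equal length when α₁L₁ΔT − α₂L₂ΔT = L₂ − L₁ = 6.80×10⁻³ m
α₁L₁ = 5.0796×10⁻⁵, α₂L₂ = 1.870×10⁻⁵ → Δ(αL) = 3.2096×10⁻⁵ m/K
ΔT = 6.80×10⁻³ / 3.2096×10⁻⁵ = 211.864 K, so T = 27.8 + 211.864 = 239.664 °C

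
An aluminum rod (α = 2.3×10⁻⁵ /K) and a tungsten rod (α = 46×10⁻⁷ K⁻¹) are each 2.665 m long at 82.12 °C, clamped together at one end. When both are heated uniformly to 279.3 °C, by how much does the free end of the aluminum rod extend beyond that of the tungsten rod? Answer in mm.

9.67 mm

ΔT = 197.18 K
aluminum: ΔL = 2.3×10⁻⁵ × 2.665 m × 197.18 = 1.2086×10⁻² m = 12.086 mm
tungsten: ΔL = 46×10⁻⁷ × 2.665 m × 197.18 = 2.4172×10⁻³ m = 2.4172 mm
difference = 12.086 − 2.4172 = 9.6688 mm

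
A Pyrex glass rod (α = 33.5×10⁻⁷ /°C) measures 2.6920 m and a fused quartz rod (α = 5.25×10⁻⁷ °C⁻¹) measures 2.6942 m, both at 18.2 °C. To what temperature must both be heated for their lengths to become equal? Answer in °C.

Equal length when α₁L₁ΔT − α₂L₂ΔT = L₂ − L₁ = 2.20×10⁻³ m
α₁L₁ = 9.0182×10⁻⁶, α₂L₂ = 1.414455×10⁻⁶ → Δ(αL) = 7.603745×10⁻⁶ m/K
ΔT = 2.20×10⁻³ / 7.603745×10⁻⁶ = 289.331 K, so T = 18.2 + 289.331 = 307.531 °C

T = 307.5 °C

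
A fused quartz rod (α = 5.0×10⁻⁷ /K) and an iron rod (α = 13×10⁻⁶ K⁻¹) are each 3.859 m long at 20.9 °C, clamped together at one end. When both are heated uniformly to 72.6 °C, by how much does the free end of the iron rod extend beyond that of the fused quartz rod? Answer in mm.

2.49 mm

ΔT = 51.7 K
fused quartz: ΔL = 5.0×10⁻⁷ × 3.859 m × 51.7 = 9.9755×10⁻⁵ m = 0.099755 mm
iron: ΔL = 13×10⁻⁶ × 3.859 m × 51.7 = 2.5936×10⁻³ m = 2.5936 mm
difference = 2.5936 − 0.099755 = 2.493845 mm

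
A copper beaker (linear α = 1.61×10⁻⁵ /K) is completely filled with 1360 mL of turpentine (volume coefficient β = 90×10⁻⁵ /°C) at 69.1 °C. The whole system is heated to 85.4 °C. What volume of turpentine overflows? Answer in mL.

The beaker also expands: β_container ≈ 3α = 4.83×10⁻⁵ /K
Net overflow = V₀(β_liq − 3α_cont)ΔT
β − 3α = 9.00×10⁻⁴ − 4.83×10⁻⁵ = 8.517×10⁻⁴ /K; ΔT = 16.3 K
ΔV = 1360 × 8.517×10⁻⁴ × 16.3 = 18.9 mL

18.9 mL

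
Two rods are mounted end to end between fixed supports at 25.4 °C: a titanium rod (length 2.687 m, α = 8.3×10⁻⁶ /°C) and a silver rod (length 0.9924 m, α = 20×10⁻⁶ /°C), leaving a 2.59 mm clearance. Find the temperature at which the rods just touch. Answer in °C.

T = 86.8 °C

α₁L₁ = 2.23021×10⁻⁵ m/K, α₂L₂ = 1.9848×10⁻⁵ m/K → total 4.21501×10⁻⁵ m/K
ΔT = g/(α₁L₁+α₂L₂) = 2.59×10⁻³ / 4.21501×10⁻⁵ = 61.447 K
T = 25.4 + 61.447 = 86.847 °C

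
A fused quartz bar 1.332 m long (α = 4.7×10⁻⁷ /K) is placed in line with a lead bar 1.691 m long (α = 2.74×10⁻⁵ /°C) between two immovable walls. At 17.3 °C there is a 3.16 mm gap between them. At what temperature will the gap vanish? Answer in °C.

T = 84.6 °C

Gap closes when ΔL₁ + ΔL₂ = 3.16 mm = 3.16×10⁻³ m
(α₁L₁ + α₂L₂)ΔT = g
α₁L₁ + α₂L₂ = 4.7×10⁻⁷×1.332 + 2.74×10⁻⁵×1.691 = 4.695944×10⁻⁵ m/K
ΔT = 3.16×10⁻³ / 4.695944×10⁻⁵ = 67.292 K
T = 17.3 + 67.292 = 84.592 °C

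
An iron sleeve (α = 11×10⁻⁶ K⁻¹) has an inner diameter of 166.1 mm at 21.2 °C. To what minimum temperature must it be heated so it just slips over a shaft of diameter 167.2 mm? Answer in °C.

T = 623 °C

Required Δd = 167.2 − 166.1 = 1.1 mm
Δd = αd₀ΔT ⇒ ΔT = Δd/(αd₀) = 1.1 / (11×10⁻⁶ × 166.1) = 602.05 K
T_min = 21.2 + 602.05 = 623.25 °C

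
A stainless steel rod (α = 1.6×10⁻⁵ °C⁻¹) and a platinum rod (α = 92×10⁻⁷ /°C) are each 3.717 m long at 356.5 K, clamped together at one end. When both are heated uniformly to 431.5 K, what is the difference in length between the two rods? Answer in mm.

1.90 mm

ΔT = 75.0 K
stainless steel: ΔL = 1.6×10⁻⁵ × 3.717 m × 75.0 = 4.4604×10⁻³ m = 4.4604 mm
platinum: ΔL = 92×10⁻⁷ × 3.717 m × 75.0 = 2.5647×10⁻³ m = 2.5647 mm
difference = 4.4604 − 2.5647 = 1.8957 mm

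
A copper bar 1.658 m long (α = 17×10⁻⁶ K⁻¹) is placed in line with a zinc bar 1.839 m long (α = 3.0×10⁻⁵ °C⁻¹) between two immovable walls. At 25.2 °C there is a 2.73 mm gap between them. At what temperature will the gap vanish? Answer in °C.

T = 58.0 °C

Gap closes when ΔL₁ + ΔL₂ = 2.73 mm = 2.73×10⁻³ m
(α₁L₁ + α₂L₂)ΔT = g
α₁L₁ + α₂L₂ = 17×10⁻⁶×1.658 + 3.0×10⁻⁵×1.839 = 8.3356×10⁻⁵ m/K
ΔT = 2.73×10⁻³ / 8.3356×10⁻⁵ = 32.751 K
T = 25.2 + 32.751 = 57.951 °C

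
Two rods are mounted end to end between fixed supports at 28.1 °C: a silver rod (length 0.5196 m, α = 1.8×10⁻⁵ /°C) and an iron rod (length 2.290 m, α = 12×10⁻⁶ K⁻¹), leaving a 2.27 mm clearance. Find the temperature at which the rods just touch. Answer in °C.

α₁L₁ = 9.3528×10⁻⁶ m/K, α₂L₂ = 2.748×10⁻⁵ m/K → total 3.68328×10⁻⁵ m/K
ΔT = g/(α₁L₁+α₂L₂) = 2.27×10⁻³ / 3.68328×10⁻⁵ = 61.630 K
T = 28.1 + 61.630 = 89.730 °C

T = 89.7 °C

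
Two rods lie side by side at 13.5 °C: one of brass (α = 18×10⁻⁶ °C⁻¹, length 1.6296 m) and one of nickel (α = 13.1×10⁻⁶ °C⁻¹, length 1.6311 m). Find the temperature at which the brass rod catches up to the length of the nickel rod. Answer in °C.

T = 201.8 °C

Equal length when α₁L₁ΔT − α₂L₂ΔT = L₂ − L₁ = 1.50×10⁻³ m
α₁L₁ = 2.93328×10⁻⁵, α₂L₂ = 2.136741×10⁻⁵ → Δ(αL) = 7.96539×10⁻⁶ m/K
ΔT = 1.50×10⁻³ / 7.96539×10⁻⁶ = 188.315 K, so T = 13.5 + 188.315 = 201.815 °C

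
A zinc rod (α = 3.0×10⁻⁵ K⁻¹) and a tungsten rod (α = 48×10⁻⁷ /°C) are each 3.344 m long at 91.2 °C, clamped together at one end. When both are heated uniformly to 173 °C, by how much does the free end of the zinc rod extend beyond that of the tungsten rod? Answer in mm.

6.89 mm

ΔT = 81.8 K
zinc: ΔL = 3.0×10⁻⁵ × 3.344 m × 81.8 = 8.2062×10⁻³ m = 8.2062 mm
tungsten: ΔL = 48×10⁻⁷ × 3.344 m × 81.8 = 1.3130×10⁻³ m = 1.3130 mm
difference = 8.2062 − 1.3130 = 6.8932 mm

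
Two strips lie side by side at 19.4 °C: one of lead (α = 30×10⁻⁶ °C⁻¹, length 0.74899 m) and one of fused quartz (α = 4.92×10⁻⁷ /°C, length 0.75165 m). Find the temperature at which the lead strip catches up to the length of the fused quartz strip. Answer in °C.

L₁(1 + α₁ΔT) = L₂(1 + α₂ΔT) ⇒ ΔT = (L₂ − L₁)/(α₁L₁ − α₂L₂)
L₂ − L₁ = 0.75165 − 0.74899 = 2.66×10⁻³ m
α₁L₁ − α₂L₂ = 30×10⁻⁶×0.74899 − 4.92×10⁻⁷×0.75165 = 2.20998882×10⁻⁵ m/K
ΔT = 2.66×10⁻³ / 2.20998882×10⁻⁵ = 120.363 K
T = 19.4 + 120.363 = 139.763 °C

T = 139.8 °C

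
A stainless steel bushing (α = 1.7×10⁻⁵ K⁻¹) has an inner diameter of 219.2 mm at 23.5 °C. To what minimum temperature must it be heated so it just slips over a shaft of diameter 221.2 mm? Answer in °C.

T = 560 °C

Required Δd = 221.2 − 219.2 = 2.0 mm
Δd = αd₀ΔT ⇒ ΔT = Δd/(αd₀) = 2.0 / (1.7×10⁻⁵ × 219.2) = 536.71 K
T_min = 23.5 + 536.71 = 560.21 °C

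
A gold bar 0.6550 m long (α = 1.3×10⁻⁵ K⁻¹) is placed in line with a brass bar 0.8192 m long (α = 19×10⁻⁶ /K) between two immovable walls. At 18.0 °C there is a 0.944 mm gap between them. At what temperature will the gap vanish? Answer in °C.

α₁L₁ = 8.515×10⁻⁶ m/K, α₂L₂ = 1.55648×10⁻⁵ m/K → total 2.40798×10⁻⁵ m/K
ΔT = g/(α₁L₁+α₂L₂) = 9.44×10⁻⁴ / 2.40798×10⁻⁵ = 39.203 K
T = 18.0 + 39.203 = 57.203 °C

T = 57.2 °C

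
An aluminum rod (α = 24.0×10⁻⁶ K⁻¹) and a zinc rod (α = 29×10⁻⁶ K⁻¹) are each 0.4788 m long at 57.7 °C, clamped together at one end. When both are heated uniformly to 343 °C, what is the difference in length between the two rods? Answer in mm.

ΔT = 285.3 K
aluminum: ΔL = 24.0×10⁻⁶ × 0.4788 m × 285.3 = 3.2784×10⁻³ m = 3.2784 mm
zinc: ΔL = 29×10⁻⁶ × 0.4788 m × 285.3 = 3.9614×10⁻³ m = 3.9614 mm
difference = 3.9614 − 3.2784 = 0.6830 mm

0.683 mm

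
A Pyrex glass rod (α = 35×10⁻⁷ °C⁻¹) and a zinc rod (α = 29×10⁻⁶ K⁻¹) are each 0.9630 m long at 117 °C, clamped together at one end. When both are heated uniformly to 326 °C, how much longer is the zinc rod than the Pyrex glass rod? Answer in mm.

5.13 mm

ΔT = 209 K
Pyrex glass: ΔL = 35×10⁻⁷ × 0.9630 m × 209 = 7.0443×10⁻⁴ m = 0.70443 mm
zinc: ΔL = 29×10⁻⁶ × 0.9630 m × 209 = 5.8367×10⁻³ m = 5.8367 mm
difference = 5.8367 − 0.70443 = 5.13227 mm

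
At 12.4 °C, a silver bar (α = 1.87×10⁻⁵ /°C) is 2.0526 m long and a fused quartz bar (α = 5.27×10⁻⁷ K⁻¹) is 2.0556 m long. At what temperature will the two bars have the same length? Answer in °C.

T = 92.83 °C

Equal length when α₁L₁ΔT − α₂L₂ΔT = L₂ − L₁ = 3.00×10⁻³ m
α₁L₁ = 3.838362×10⁻⁵, α₂L₂ = 1.0833012×10⁻⁶ → Δ(αL) = 3.73003188×10⁻⁵ m/K
ΔT = 3.00×10⁻³ / 3.73003188×10⁻⁵ = 80.4283 K, so T = 12.4 + 80.4283 = 92.8283 °C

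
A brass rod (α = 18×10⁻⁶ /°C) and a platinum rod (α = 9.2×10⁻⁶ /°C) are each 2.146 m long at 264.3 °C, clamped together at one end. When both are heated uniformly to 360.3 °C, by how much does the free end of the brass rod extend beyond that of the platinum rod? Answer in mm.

1.81 mm

ΔT = 96.0 K
brass: ΔL = 18×10⁻⁶ × 2.146 m × 96.0 = 3.7083×10⁻³ m = 3.7083 mm
platinum: ΔL = 9.2×10⁻⁶ × 2.146 m × 96.0 = 1.8953×10⁻³ m = 1.8953 mm
difference = 3.7083 − 1.8953 = 1.8130 mm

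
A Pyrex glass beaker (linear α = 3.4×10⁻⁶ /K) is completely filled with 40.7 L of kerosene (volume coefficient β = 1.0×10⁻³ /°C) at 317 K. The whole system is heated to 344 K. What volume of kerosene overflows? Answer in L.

The beaker also expands: β_container ≈ 3α = 1.02×10⁻⁵ /K
Net overflow = V₀(β_liq − 3α_cont)ΔT
β − 3α = 1.00×10⁻³ − 1.02×10⁻⁵ = 9.898×10⁻⁴ /K; ΔT = 27 K
ΔV = 40.7 × 9.898×10⁻⁴ × 27 = 1.09 L

1.09 L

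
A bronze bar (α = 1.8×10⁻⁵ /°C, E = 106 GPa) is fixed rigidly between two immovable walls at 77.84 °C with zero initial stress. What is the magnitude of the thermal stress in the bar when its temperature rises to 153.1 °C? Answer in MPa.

σ = 144 MPa

Fully constrained: the free strain ε = αΔT is blocked, so σ = Eε = EαΔT.
|ΔT| = 75.26 K
σ = 106×10⁹ × 1.8×10⁻⁵ × 75.26 = 1.44×10⁸ Pa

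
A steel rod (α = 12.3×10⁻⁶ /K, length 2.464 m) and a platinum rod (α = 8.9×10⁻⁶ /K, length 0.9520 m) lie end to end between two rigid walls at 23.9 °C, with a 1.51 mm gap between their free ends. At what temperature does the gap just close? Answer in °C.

T = 62.8 °C

Gap closes when ΔL₁ + ΔL₂ = 1.51 mm = 1.51×10⁻³ m
(α₁L₁ + α₂L₂)ΔT = g
α₁L₁ + α₂L₂ = 12.3×10⁻⁶×2.464 + 8.9×10⁻⁶×0.9520 = 3.878×10⁻⁵ m/K
ΔT = 1.51×10⁻³ / 3.878×10⁻⁵ = 38.938 K
T = 23.9 + 38.938 = 62.838 °C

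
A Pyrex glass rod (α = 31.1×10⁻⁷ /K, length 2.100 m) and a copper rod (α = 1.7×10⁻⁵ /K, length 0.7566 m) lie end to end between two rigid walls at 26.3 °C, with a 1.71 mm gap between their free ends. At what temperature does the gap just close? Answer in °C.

α₁L₁ = 6.531×10⁻⁶ m/K, α₂L₂ = 1.28622×10⁻⁵ m/K → total 1.93932×10⁻⁵ m/K
ΔT = g/(α₁L₁+α₂L₂) = 1.71×10⁻³ / 1.93932×10⁻⁵ = 88.18 K
T = 26.3 + 88.18 = 114.48 °C

T = 114 °C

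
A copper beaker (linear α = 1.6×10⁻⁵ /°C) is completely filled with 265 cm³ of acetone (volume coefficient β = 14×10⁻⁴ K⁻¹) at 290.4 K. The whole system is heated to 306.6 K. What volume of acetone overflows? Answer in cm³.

5.80 cm³

The beaker also expands: β_container ≈ 3α = 4.8×10⁻⁵ /K
Net overflow = V₀(β_liq − 3α_cont)ΔT
β − 3α = 1.40×10⁻³ − 4.8×10⁻⁵ = 1.352×10⁻³ /K; ΔT = 16.2 K
ΔV = 265 × 1.352×10⁻³ × 16.2 = 5.80 cm³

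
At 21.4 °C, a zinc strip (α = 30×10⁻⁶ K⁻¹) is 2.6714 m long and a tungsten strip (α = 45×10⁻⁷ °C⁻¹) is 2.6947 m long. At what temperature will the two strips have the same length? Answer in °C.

T = 364.0 °C

L₁(1 + α₁ΔT) = L₂(1 + α₂ΔT) ⇒ ΔT = (L₂ − L₁)/(α₁L₁ − α₂L₂)
L₂ − L₁ = 2.6947 − 2.6714 = 2.33×10⁻² m
α₁L₁ − α₂L₂ = 30×10⁻⁶×2.6714 − 45×10⁻⁷×2.6947 = 6.801585×10⁻⁵ m/K
ΔT = 2.33×10⁻² / 6.801585×10⁻⁵ = 342.567 K
T = 21.4 + 342.567 = 363.967 °C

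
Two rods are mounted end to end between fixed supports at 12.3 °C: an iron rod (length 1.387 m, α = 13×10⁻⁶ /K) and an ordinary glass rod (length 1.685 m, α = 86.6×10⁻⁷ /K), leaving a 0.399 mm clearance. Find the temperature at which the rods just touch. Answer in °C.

T = 24.5 °C

α₁L₁ = 1.8031×10⁻⁵ m/K, α₂L₂ = 1.45921×10⁻⁵ m/K → total 3.26231×10⁻⁵ m/K
ΔT = g/(α₁L₁+α₂L₂) = 3.99×10⁻⁴ / 3.26231×10⁻⁵ = 12.231 K
T = 12.3 + 12.231 = 24.531 °C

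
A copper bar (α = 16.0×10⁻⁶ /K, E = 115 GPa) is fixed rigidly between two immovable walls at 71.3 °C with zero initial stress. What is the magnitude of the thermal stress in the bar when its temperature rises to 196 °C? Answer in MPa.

σ = 229 MPa

Fully constrained: the free strain ε = αΔT is blocked, so σ = Eε = EαΔT.
|ΔT| = 124.7 K
σ = 115×10⁹ × 16.0×10⁻⁶ × 124.7 = 2.29×10⁸ Pa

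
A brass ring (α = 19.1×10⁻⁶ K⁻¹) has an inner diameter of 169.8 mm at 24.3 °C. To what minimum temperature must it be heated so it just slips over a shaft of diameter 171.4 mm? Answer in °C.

T = 518 °C

Required Δd = 171.4 − 169.8 = 1.6 mm
Δd = αd₀ΔT ⇒ ΔT = Δd/(αd₀) = 1.6 / (19.1×10⁻⁶ × 169.8) = 493.34 K
T_min = 24.3 + 493.34 = 517.64 °C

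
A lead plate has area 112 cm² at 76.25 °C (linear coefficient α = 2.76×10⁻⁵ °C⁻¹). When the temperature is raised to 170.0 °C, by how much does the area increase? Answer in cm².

ΔA = 0.580 cm²

Area coefficient ≈ 2α; |ΔT| = 93.75 K
ΔA = 2αA₀ΔT = 2(2.76×10⁻⁵)(112)(93.75) = 0.580 cm²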